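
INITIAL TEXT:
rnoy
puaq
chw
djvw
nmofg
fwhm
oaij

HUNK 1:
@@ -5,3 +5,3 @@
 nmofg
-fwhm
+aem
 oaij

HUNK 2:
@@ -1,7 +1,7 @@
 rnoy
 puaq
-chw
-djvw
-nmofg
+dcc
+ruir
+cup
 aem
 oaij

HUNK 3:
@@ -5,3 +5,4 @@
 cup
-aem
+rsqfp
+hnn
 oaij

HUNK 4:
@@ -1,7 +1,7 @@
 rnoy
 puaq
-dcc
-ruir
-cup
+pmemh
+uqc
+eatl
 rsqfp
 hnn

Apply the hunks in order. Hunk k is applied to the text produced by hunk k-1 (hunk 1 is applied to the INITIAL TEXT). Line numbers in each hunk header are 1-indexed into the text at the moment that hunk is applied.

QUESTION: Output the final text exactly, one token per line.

Answer: rnoy
puaq
pmemh
uqc
eatl
rsqfp
hnn
oaij

Derivation:
Hunk 1: at line 5 remove [fwhm] add [aem] -> 7 lines: rnoy puaq chw djvw nmofg aem oaij
Hunk 2: at line 1 remove [chw,djvw,nmofg] add [dcc,ruir,cup] -> 7 lines: rnoy puaq dcc ruir cup aem oaij
Hunk 3: at line 5 remove [aem] add [rsqfp,hnn] -> 8 lines: rnoy puaq dcc ruir cup rsqfp hnn oaij
Hunk 4: at line 1 remove [dcc,ruir,cup] add [pmemh,uqc,eatl] -> 8 lines: rnoy puaq pmemh uqc eatl rsqfp hnn oaij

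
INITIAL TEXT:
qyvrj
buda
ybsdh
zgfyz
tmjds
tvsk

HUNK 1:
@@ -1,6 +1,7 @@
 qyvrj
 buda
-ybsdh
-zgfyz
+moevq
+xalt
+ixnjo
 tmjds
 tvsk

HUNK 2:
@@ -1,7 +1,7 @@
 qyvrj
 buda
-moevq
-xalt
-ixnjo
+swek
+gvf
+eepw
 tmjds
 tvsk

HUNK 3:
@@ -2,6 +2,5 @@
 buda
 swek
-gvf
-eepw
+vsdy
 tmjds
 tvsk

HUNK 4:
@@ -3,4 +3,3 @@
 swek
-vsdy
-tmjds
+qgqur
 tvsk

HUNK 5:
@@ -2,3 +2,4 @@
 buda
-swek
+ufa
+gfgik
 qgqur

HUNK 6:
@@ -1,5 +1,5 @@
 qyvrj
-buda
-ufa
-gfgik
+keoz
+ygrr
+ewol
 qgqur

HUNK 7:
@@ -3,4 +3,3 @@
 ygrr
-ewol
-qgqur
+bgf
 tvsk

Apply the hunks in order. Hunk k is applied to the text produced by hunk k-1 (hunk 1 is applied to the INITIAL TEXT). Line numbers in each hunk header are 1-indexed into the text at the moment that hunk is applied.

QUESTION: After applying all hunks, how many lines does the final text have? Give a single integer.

Answer: 5

Derivation:
Hunk 1: at line 1 remove [ybsdh,zgfyz] add [moevq,xalt,ixnjo] -> 7 lines: qyvrj buda moevq xalt ixnjo tmjds tvsk
Hunk 2: at line 1 remove [moevq,xalt,ixnjo] add [swek,gvf,eepw] -> 7 lines: qyvrj buda swek gvf eepw tmjds tvsk
Hunk 3: at line 2 remove [gvf,eepw] add [vsdy] -> 6 lines: qyvrj buda swek vsdy tmjds tvsk
Hunk 4: at line 3 remove [vsdy,tmjds] add [qgqur] -> 5 lines: qyvrj buda swek qgqur tvsk
Hunk 5: at line 2 remove [swek] add [ufa,gfgik] -> 6 lines: qyvrj buda ufa gfgik qgqur tvsk
Hunk 6: at line 1 remove [buda,ufa,gfgik] add [keoz,ygrr,ewol] -> 6 lines: qyvrj keoz ygrr ewol qgqur tvsk
Hunk 7: at line 3 remove [ewol,qgqur] add [bgf] -> 5 lines: qyvrj keoz ygrr bgf tvsk
Final line count: 5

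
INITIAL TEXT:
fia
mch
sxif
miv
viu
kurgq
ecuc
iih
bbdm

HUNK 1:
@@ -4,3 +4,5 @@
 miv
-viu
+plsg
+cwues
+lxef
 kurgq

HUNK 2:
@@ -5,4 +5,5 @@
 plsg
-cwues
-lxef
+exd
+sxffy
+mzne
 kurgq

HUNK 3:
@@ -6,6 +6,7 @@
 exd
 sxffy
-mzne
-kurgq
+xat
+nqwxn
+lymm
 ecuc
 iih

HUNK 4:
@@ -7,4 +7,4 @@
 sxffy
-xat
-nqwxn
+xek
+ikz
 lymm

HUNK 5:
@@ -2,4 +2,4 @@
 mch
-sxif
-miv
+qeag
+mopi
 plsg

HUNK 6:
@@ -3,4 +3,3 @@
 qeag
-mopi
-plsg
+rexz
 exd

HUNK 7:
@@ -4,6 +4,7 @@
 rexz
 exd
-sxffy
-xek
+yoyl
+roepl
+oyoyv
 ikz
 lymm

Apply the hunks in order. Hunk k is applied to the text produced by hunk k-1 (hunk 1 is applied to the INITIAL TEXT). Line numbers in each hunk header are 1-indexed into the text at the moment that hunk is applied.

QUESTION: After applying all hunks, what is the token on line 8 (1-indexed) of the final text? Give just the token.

Hunk 1: at line 4 remove [viu] add [plsg,cwues,lxef] -> 11 lines: fia mch sxif miv plsg cwues lxef kurgq ecuc iih bbdm
Hunk 2: at line 5 remove [cwues,lxef] add [exd,sxffy,mzne] -> 12 lines: fia mch sxif miv plsg exd sxffy mzne kurgq ecuc iih bbdm
Hunk 3: at line 6 remove [mzne,kurgq] add [xat,nqwxn,lymm] -> 13 lines: fia mch sxif miv plsg exd sxffy xat nqwxn lymm ecuc iih bbdm
Hunk 4: at line 7 remove [xat,nqwxn] add [xek,ikz] -> 13 lines: fia mch sxif miv plsg exd sxffy xek ikz lymm ecuc iih bbdm
Hunk 5: at line 2 remove [sxif,miv] add [qeag,mopi] -> 13 lines: fia mch qeag mopi plsg exd sxffy xek ikz lymm ecuc iih bbdm
Hunk 6: at line 3 remove [mopi,plsg] add [rexz] -> 12 lines: fia mch qeag rexz exd sxffy xek ikz lymm ecuc iih bbdm
Hunk 7: at line 4 remove [sxffy,xek] add [yoyl,roepl,oyoyv] -> 13 lines: fia mch qeag rexz exd yoyl roepl oyoyv ikz lymm ecuc iih bbdm
Final line 8: oyoyv

Answer: oyoyv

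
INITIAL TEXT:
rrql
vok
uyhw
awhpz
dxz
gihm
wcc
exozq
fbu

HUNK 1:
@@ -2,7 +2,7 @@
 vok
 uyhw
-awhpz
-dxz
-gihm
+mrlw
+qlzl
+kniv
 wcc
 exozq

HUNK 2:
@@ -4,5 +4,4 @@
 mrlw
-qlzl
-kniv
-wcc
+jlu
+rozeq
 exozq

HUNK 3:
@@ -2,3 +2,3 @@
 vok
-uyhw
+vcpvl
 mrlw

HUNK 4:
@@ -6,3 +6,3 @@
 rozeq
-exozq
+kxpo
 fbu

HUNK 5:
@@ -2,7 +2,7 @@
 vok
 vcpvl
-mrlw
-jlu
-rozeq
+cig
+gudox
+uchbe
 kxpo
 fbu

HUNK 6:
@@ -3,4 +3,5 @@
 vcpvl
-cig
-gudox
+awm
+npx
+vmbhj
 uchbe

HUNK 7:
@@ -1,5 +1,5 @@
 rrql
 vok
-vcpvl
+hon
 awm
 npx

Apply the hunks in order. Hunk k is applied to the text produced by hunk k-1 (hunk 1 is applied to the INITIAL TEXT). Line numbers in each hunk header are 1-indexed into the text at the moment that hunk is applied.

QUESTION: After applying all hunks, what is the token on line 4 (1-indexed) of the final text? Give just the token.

Answer: awm

Derivation:
Hunk 1: at line 2 remove [awhpz,dxz,gihm] add [mrlw,qlzl,kniv] -> 9 lines: rrql vok uyhw mrlw qlzl kniv wcc exozq fbu
Hunk 2: at line 4 remove [qlzl,kniv,wcc] add [jlu,rozeq] -> 8 lines: rrql vok uyhw mrlw jlu rozeq exozq fbu
Hunk 3: at line 2 remove [uyhw] add [vcpvl] -> 8 lines: rrql vok vcpvl mrlw jlu rozeq exozq fbu
Hunk 4: at line 6 remove [exozq] add [kxpo] -> 8 lines: rrql vok vcpvl mrlw jlu rozeq kxpo fbu
Hunk 5: at line 2 remove [mrlw,jlu,rozeq] add [cig,gudox,uchbe] -> 8 lines: rrql vok vcpvl cig gudox uchbe kxpo fbu
Hunk 6: at line 3 remove [cig,gudox] add [awm,npx,vmbhj] -> 9 lines: rrql vok vcpvl awm npx vmbhj uchbe kxpo fbu
Hunk 7: at line 1 remove [vcpvl] add [hon] -> 9 lines: rrql vok hon awm npx vmbhj uchbe kxpo fbu
Final line 4: awm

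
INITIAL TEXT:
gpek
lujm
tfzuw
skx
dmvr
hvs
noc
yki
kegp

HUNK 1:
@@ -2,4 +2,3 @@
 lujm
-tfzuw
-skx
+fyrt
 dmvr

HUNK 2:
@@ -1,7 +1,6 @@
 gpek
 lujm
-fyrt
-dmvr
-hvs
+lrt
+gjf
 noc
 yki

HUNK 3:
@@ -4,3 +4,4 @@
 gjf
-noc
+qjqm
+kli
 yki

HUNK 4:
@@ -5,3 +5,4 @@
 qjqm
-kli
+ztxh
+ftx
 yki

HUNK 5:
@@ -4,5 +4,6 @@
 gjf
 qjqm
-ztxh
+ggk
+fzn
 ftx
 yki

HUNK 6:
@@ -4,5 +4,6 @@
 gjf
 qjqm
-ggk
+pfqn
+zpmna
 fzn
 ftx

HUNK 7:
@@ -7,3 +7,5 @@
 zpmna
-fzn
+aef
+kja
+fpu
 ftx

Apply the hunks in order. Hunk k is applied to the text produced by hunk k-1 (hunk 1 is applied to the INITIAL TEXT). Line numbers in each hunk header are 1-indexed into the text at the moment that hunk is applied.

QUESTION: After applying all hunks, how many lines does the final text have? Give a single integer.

Hunk 1: at line 2 remove [tfzuw,skx] add [fyrt] -> 8 lines: gpek lujm fyrt dmvr hvs noc yki kegp
Hunk 2: at line 1 remove [fyrt,dmvr,hvs] add [lrt,gjf] -> 7 lines: gpek lujm lrt gjf noc yki kegp
Hunk 3: at line 4 remove [noc] add [qjqm,kli] -> 8 lines: gpek lujm lrt gjf qjqm kli yki kegp
Hunk 4: at line 5 remove [kli] add [ztxh,ftx] -> 9 lines: gpek lujm lrt gjf qjqm ztxh ftx yki kegp
Hunk 5: at line 4 remove [ztxh] add [ggk,fzn] -> 10 lines: gpek lujm lrt gjf qjqm ggk fzn ftx yki kegp
Hunk 6: at line 4 remove [ggk] add [pfqn,zpmna] -> 11 lines: gpek lujm lrt gjf qjqm pfqn zpmna fzn ftx yki kegp
Hunk 7: at line 7 remove [fzn] add [aef,kja,fpu] -> 13 lines: gpek lujm lrt gjf qjqm pfqn zpmna aef kja fpu ftx yki kegp
Final line count: 13

Answer: 13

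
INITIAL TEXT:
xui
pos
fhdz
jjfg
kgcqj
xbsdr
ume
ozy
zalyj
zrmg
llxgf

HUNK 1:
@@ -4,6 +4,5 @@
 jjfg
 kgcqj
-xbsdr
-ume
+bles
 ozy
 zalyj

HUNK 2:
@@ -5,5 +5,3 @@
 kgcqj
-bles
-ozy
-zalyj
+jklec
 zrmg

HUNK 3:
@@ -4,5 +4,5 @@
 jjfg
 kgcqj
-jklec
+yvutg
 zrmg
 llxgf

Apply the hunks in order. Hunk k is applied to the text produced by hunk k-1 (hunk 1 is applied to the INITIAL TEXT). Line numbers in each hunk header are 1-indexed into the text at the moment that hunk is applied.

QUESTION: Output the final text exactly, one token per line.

Answer: xui
pos
fhdz
jjfg
kgcqj
yvutg
zrmg
llxgf

Derivation:
Hunk 1: at line 4 remove [xbsdr,ume] add [bles] -> 10 lines: xui pos fhdz jjfg kgcqj bles ozy zalyj zrmg llxgf
Hunk 2: at line 5 remove [bles,ozy,zalyj] add [jklec] -> 8 lines: xui pos fhdz jjfg kgcqj jklec zrmg llxgf
Hunk 3: at line 4 remove [jklec] add [yvutg] -> 8 lines: xui pos fhdz jjfg kgcqj yvutg zrmg llxgf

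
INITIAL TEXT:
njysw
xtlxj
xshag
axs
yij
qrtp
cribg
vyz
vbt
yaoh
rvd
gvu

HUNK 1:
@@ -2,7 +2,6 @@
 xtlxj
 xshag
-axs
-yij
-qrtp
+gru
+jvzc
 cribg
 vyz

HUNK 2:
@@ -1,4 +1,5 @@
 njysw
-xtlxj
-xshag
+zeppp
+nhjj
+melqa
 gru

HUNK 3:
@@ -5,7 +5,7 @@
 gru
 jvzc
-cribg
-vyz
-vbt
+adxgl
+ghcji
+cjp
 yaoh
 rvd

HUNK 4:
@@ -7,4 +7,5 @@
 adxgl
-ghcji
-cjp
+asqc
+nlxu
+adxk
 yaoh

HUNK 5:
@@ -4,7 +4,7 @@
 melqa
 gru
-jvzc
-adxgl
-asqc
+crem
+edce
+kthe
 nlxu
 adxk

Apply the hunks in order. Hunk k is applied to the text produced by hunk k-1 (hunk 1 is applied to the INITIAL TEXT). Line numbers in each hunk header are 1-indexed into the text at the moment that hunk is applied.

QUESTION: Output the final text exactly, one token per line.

Answer: njysw
zeppp
nhjj
melqa
gru
crem
edce
kthe
nlxu
adxk
yaoh
rvd
gvu

Derivation:
Hunk 1: at line 2 remove [axs,yij,qrtp] add [gru,jvzc] -> 11 lines: njysw xtlxj xshag gru jvzc cribg vyz vbt yaoh rvd gvu
Hunk 2: at line 1 remove [xtlxj,xshag] add [zeppp,nhjj,melqa] -> 12 lines: njysw zeppp nhjj melqa gru jvzc cribg vyz vbt yaoh rvd gvu
Hunk 3: at line 5 remove [cribg,vyz,vbt] add [adxgl,ghcji,cjp] -> 12 lines: njysw zeppp nhjj melqa gru jvzc adxgl ghcji cjp yaoh rvd gvu
Hunk 4: at line 7 remove [ghcji,cjp] add [asqc,nlxu,adxk] -> 13 lines: njysw zeppp nhjj melqa gru jvzc adxgl asqc nlxu adxk yaoh rvd gvu
Hunk 5: at line 4 remove [jvzc,adxgl,asqc] add [crem,edce,kthe] -> 13 lines: njysw zeppp nhjj melqa gru crem edce kthe nlxu adxk yaoh rvd gvu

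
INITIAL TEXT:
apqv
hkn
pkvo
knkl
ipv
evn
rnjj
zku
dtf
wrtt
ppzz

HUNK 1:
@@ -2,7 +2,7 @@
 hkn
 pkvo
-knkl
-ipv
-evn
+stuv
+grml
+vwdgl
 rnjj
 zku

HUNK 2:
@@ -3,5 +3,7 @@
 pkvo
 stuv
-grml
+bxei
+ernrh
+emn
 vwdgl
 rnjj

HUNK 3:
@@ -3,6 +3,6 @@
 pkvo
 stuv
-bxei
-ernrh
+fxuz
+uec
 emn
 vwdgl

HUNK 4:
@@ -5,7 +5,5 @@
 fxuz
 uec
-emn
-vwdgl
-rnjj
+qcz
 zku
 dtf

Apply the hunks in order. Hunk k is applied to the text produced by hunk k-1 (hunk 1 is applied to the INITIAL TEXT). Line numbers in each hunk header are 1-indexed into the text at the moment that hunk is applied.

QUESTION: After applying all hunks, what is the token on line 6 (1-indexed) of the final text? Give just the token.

Answer: uec

Derivation:
Hunk 1: at line 2 remove [knkl,ipv,evn] add [stuv,grml,vwdgl] -> 11 lines: apqv hkn pkvo stuv grml vwdgl rnjj zku dtf wrtt ppzz
Hunk 2: at line 3 remove [grml] add [bxei,ernrh,emn] -> 13 lines: apqv hkn pkvo stuv bxei ernrh emn vwdgl rnjj zku dtf wrtt ppzz
Hunk 3: at line 3 remove [bxei,ernrh] add [fxuz,uec] -> 13 lines: apqv hkn pkvo stuv fxuz uec emn vwdgl rnjj zku dtf wrtt ppzz
Hunk 4: at line 5 remove [emn,vwdgl,rnjj] add [qcz] -> 11 lines: apqv hkn pkvo stuv fxuz uec qcz zku dtf wrtt ppzz
Final line 6: uec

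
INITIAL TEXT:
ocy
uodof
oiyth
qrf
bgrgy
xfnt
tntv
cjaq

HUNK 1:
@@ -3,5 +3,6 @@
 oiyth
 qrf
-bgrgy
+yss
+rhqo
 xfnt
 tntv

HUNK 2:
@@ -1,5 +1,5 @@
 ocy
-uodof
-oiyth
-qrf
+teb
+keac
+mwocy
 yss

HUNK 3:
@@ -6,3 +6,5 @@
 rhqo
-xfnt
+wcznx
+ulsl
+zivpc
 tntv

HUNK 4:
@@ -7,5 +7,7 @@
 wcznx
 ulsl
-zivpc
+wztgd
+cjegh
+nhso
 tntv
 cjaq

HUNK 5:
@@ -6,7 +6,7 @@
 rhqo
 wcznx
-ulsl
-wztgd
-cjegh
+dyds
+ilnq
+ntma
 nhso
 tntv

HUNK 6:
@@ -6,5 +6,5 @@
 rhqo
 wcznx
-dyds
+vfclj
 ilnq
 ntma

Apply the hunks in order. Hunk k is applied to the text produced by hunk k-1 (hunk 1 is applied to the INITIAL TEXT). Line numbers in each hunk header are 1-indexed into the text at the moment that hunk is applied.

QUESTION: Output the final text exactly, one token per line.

Answer: ocy
teb
keac
mwocy
yss
rhqo
wcznx
vfclj
ilnq
ntma
nhso
tntv
cjaq

Derivation:
Hunk 1: at line 3 remove [bgrgy] add [yss,rhqo] -> 9 lines: ocy uodof oiyth qrf yss rhqo xfnt tntv cjaq
Hunk 2: at line 1 remove [uodof,oiyth,qrf] add [teb,keac,mwocy] -> 9 lines: ocy teb keac mwocy yss rhqo xfnt tntv cjaq
Hunk 3: at line 6 remove [xfnt] add [wcznx,ulsl,zivpc] -> 11 lines: ocy teb keac mwocy yss rhqo wcznx ulsl zivpc tntv cjaq
Hunk 4: at line 7 remove [zivpc] add [wztgd,cjegh,nhso] -> 13 lines: ocy teb keac mwocy yss rhqo wcznx ulsl wztgd cjegh nhso tntv cjaq
Hunk 5: at line 6 remove [ulsl,wztgd,cjegh] add [dyds,ilnq,ntma] -> 13 lines: ocy teb keac mwocy yss rhqo wcznx dyds ilnq ntma nhso tntv cjaq
Hunk 6: at line 6 remove [dyds] add [vfclj] -> 13 lines: ocy teb keac mwocy yss rhqo wcznx vfclj ilnq ntma nhso tntv cjaq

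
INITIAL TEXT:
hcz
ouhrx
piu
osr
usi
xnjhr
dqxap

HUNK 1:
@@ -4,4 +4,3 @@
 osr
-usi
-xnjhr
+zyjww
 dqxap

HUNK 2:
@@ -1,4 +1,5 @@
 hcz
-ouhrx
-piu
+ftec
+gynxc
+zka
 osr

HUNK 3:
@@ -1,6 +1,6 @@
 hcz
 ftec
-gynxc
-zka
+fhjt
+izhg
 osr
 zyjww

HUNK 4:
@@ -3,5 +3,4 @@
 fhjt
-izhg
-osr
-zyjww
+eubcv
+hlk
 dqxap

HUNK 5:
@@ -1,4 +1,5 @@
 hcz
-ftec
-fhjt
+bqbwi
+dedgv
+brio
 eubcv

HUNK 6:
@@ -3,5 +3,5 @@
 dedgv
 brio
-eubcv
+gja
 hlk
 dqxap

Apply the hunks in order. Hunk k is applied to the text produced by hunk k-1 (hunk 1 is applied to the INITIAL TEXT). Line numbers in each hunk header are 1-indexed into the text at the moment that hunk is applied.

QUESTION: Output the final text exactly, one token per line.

Hunk 1: at line 4 remove [usi,xnjhr] add [zyjww] -> 6 lines: hcz ouhrx piu osr zyjww dqxap
Hunk 2: at line 1 remove [ouhrx,piu] add [ftec,gynxc,zka] -> 7 lines: hcz ftec gynxc zka osr zyjww dqxap
Hunk 3: at line 1 remove [gynxc,zka] add [fhjt,izhg] -> 7 lines: hcz ftec fhjt izhg osr zyjww dqxap
Hunk 4: at line 3 remove [izhg,osr,zyjww] add [eubcv,hlk] -> 6 lines: hcz ftec fhjt eubcv hlk dqxap
Hunk 5: at line 1 remove [ftec,fhjt] add [bqbwi,dedgv,brio] -> 7 lines: hcz bqbwi dedgv brio eubcv hlk dqxap
Hunk 6: at line 3 remove [eubcv] add [gja] -> 7 lines: hcz bqbwi dedgv brio gja hlk dqxap

Answer: hcz
bqbwi
dedgv
brio
gja
hlk
dqxap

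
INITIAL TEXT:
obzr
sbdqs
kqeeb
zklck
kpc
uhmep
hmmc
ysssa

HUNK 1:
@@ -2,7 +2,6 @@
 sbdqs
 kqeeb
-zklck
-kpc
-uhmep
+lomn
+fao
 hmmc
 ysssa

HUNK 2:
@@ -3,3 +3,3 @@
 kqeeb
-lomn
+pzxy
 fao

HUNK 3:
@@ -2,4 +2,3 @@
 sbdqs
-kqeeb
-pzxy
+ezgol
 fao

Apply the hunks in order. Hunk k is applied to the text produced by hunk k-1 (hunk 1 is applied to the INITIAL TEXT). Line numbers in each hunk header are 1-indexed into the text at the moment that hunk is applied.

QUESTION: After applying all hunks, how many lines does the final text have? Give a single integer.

Hunk 1: at line 2 remove [zklck,kpc,uhmep] add [lomn,fao] -> 7 lines: obzr sbdqs kqeeb lomn fao hmmc ysssa
Hunk 2: at line 3 remove [lomn] add [pzxy] -> 7 lines: obzr sbdqs kqeeb pzxy fao hmmc ysssa
Hunk 3: at line 2 remove [kqeeb,pzxy] add [ezgol] -> 6 lines: obzr sbdqs ezgol fao hmmc ysssa
Final line count: 6

Answer: 6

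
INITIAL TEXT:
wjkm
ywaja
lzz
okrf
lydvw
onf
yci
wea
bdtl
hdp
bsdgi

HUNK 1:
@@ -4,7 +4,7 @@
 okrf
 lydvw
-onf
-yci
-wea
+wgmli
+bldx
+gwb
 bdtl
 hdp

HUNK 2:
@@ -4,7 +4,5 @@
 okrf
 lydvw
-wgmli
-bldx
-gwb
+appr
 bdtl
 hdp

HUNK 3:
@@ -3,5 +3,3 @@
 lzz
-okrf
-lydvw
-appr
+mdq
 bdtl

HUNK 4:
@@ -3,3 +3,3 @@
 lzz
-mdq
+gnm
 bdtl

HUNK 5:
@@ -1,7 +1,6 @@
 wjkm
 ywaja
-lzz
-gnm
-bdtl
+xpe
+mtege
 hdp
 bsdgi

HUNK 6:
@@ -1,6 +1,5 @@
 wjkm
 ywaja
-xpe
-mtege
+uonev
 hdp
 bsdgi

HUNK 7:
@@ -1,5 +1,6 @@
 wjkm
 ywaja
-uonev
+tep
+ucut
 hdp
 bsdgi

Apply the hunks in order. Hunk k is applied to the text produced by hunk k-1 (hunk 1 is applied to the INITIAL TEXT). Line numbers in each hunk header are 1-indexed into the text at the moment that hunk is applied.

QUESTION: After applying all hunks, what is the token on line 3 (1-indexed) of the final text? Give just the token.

Answer: tep

Derivation:
Hunk 1: at line 4 remove [onf,yci,wea] add [wgmli,bldx,gwb] -> 11 lines: wjkm ywaja lzz okrf lydvw wgmli bldx gwb bdtl hdp bsdgi
Hunk 2: at line 4 remove [wgmli,bldx,gwb] add [appr] -> 9 lines: wjkm ywaja lzz okrf lydvw appr bdtl hdp bsdgi
Hunk 3: at line 3 remove [okrf,lydvw,appr] add [mdq] -> 7 lines: wjkm ywaja lzz mdq bdtl hdp bsdgi
Hunk 4: at line 3 remove [mdq] add [gnm] -> 7 lines: wjkm ywaja lzz gnm bdtl hdp bsdgi
Hunk 5: at line 1 remove [lzz,gnm,bdtl] add [xpe,mtege] -> 6 lines: wjkm ywaja xpe mtege hdp bsdgi
Hunk 6: at line 1 remove [xpe,mtege] add [uonev] -> 5 lines: wjkm ywaja uonev hdp bsdgi
Hunk 7: at line 1 remove [uonev] add [tep,ucut] -> 6 lines: wjkm ywaja tep ucut hdp bsdgi
Final line 3: tep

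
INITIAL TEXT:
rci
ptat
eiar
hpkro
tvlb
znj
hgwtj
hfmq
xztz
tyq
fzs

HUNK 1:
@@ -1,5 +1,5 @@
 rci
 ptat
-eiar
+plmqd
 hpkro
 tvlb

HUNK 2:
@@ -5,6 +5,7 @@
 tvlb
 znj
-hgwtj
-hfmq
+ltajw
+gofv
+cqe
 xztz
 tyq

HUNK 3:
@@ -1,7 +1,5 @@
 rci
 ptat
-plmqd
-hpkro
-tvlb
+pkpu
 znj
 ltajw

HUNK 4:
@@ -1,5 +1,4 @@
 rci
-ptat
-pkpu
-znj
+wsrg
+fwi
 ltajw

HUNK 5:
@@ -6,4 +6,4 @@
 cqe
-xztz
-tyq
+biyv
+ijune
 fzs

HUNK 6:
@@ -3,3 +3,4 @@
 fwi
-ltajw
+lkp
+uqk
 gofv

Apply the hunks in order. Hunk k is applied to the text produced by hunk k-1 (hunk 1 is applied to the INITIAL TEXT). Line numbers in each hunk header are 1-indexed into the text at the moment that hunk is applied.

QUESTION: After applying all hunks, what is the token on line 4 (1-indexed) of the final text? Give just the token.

Hunk 1: at line 1 remove [eiar] add [plmqd] -> 11 lines: rci ptat plmqd hpkro tvlb znj hgwtj hfmq xztz tyq fzs
Hunk 2: at line 5 remove [hgwtj,hfmq] add [ltajw,gofv,cqe] -> 12 lines: rci ptat plmqd hpkro tvlb znj ltajw gofv cqe xztz tyq fzs
Hunk 3: at line 1 remove [plmqd,hpkro,tvlb] add [pkpu] -> 10 lines: rci ptat pkpu znj ltajw gofv cqe xztz tyq fzs
Hunk 4: at line 1 remove [ptat,pkpu,znj] add [wsrg,fwi] -> 9 lines: rci wsrg fwi ltajw gofv cqe xztz tyq fzs
Hunk 5: at line 6 remove [xztz,tyq] add [biyv,ijune] -> 9 lines: rci wsrg fwi ltajw gofv cqe biyv ijune fzs
Hunk 6: at line 3 remove [ltajw] add [lkp,uqk] -> 10 lines: rci wsrg fwi lkp uqk gofv cqe biyv ijune fzs
Final line 4: lkp

Answer: lkp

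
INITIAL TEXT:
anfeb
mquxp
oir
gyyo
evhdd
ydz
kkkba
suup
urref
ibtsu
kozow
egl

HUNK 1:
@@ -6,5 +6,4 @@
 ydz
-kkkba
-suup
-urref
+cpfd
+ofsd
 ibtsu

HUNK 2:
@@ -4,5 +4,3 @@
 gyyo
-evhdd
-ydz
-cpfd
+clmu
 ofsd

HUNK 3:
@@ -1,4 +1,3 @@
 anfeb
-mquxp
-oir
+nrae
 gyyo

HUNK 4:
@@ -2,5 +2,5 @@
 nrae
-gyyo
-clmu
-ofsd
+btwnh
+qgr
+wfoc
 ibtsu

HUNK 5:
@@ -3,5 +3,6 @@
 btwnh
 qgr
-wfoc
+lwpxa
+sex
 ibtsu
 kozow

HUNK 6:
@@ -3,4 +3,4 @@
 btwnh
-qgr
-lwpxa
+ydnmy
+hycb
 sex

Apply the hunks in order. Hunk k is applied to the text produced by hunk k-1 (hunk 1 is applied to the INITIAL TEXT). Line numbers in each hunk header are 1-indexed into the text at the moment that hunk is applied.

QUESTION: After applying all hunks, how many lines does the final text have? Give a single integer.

Answer: 9

Derivation:
Hunk 1: at line 6 remove [kkkba,suup,urref] add [cpfd,ofsd] -> 11 lines: anfeb mquxp oir gyyo evhdd ydz cpfd ofsd ibtsu kozow egl
Hunk 2: at line 4 remove [evhdd,ydz,cpfd] add [clmu] -> 9 lines: anfeb mquxp oir gyyo clmu ofsd ibtsu kozow egl
Hunk 3: at line 1 remove [mquxp,oir] add [nrae] -> 8 lines: anfeb nrae gyyo clmu ofsd ibtsu kozow egl
Hunk 4: at line 2 remove [gyyo,clmu,ofsd] add [btwnh,qgr,wfoc] -> 8 lines: anfeb nrae btwnh qgr wfoc ibtsu kozow egl
Hunk 5: at line 3 remove [wfoc] add [lwpxa,sex] -> 9 lines: anfeb nrae btwnh qgr lwpxa sex ibtsu kozow egl
Hunk 6: at line 3 remove [qgr,lwpxa] add [ydnmy,hycb] -> 9 lines: anfeb nrae btwnh ydnmy hycb sex ibtsu kozow egl
Final line count: 9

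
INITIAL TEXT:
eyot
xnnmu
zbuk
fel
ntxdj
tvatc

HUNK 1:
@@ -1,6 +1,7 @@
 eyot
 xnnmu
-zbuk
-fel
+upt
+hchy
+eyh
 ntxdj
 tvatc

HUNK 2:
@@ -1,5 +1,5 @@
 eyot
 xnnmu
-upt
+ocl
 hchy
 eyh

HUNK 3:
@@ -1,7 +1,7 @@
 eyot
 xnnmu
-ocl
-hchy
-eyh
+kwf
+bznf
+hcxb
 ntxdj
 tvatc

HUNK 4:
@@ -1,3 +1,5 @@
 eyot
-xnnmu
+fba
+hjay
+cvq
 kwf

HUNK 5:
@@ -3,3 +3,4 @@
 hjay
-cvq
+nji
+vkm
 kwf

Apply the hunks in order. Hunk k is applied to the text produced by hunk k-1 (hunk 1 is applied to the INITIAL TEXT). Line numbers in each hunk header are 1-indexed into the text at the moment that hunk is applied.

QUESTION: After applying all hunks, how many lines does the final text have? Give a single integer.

Hunk 1: at line 1 remove [zbuk,fel] add [upt,hchy,eyh] -> 7 lines: eyot xnnmu upt hchy eyh ntxdj tvatc
Hunk 2: at line 1 remove [upt] add [ocl] -> 7 lines: eyot xnnmu ocl hchy eyh ntxdj tvatc
Hunk 3: at line 1 remove [ocl,hchy,eyh] add [kwf,bznf,hcxb] -> 7 lines: eyot xnnmu kwf bznf hcxb ntxdj tvatc
Hunk 4: at line 1 remove [xnnmu] add [fba,hjay,cvq] -> 9 lines: eyot fba hjay cvq kwf bznf hcxb ntxdj tvatc
Hunk 5: at line 3 remove [cvq] add [nji,vkm] -> 10 lines: eyot fba hjay nji vkm kwf bznf hcxb ntxdj tvatc
Final line count: 10

Answer: 10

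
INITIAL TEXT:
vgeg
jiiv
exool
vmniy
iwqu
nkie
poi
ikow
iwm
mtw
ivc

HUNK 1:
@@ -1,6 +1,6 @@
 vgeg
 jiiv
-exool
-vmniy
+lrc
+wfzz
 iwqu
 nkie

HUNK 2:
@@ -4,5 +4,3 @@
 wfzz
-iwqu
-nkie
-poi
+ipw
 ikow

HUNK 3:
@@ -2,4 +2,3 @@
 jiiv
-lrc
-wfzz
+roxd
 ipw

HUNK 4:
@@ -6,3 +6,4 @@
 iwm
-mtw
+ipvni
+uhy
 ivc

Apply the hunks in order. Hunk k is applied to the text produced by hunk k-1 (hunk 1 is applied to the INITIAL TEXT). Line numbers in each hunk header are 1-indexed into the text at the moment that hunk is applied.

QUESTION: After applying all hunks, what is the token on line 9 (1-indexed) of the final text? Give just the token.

Hunk 1: at line 1 remove [exool,vmniy] add [lrc,wfzz] -> 11 lines: vgeg jiiv lrc wfzz iwqu nkie poi ikow iwm mtw ivc
Hunk 2: at line 4 remove [iwqu,nkie,poi] add [ipw] -> 9 lines: vgeg jiiv lrc wfzz ipw ikow iwm mtw ivc
Hunk 3: at line 2 remove [lrc,wfzz] add [roxd] -> 8 lines: vgeg jiiv roxd ipw ikow iwm mtw ivc
Hunk 4: at line 6 remove [mtw] add [ipvni,uhy] -> 9 lines: vgeg jiiv roxd ipw ikow iwm ipvni uhy ivc
Final line 9: ivc

Answer: ivc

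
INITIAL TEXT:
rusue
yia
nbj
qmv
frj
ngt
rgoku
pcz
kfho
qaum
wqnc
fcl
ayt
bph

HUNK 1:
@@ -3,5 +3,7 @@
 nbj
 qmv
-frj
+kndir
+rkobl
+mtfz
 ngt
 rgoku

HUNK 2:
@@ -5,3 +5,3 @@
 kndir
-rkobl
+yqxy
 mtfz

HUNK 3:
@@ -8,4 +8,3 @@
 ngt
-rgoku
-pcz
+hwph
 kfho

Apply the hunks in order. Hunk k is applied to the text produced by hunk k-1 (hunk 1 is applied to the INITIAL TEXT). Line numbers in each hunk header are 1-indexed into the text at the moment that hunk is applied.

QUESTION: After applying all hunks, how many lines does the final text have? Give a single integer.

Hunk 1: at line 3 remove [frj] add [kndir,rkobl,mtfz] -> 16 lines: rusue yia nbj qmv kndir rkobl mtfz ngt rgoku pcz kfho qaum wqnc fcl ayt bph
Hunk 2: at line 5 remove [rkobl] add [yqxy] -> 16 lines: rusue yia nbj qmv kndir yqxy mtfz ngt rgoku pcz kfho qaum wqnc fcl ayt bph
Hunk 3: at line 8 remove [rgoku,pcz] add [hwph] -> 15 lines: rusue yia nbj qmv kndir yqxy mtfz ngt hwph kfho qaum wqnc fcl ayt bph
Final line count: 15

Answer: 15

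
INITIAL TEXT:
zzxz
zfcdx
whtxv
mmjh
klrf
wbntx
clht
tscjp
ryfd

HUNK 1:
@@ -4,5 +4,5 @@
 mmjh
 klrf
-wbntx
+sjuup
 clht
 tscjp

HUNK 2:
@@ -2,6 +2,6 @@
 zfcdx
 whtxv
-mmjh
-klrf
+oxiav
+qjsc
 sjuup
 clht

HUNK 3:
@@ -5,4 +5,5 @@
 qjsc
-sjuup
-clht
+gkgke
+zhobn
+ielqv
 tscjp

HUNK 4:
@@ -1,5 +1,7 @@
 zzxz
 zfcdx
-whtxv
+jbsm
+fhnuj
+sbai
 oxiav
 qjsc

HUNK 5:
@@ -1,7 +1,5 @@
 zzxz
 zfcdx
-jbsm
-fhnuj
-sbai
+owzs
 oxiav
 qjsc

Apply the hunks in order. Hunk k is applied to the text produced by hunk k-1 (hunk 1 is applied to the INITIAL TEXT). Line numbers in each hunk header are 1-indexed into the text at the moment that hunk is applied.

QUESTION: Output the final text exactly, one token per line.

Hunk 1: at line 4 remove [wbntx] add [sjuup] -> 9 lines: zzxz zfcdx whtxv mmjh klrf sjuup clht tscjp ryfd
Hunk 2: at line 2 remove [mmjh,klrf] add [oxiav,qjsc] -> 9 lines: zzxz zfcdx whtxv oxiav qjsc sjuup clht tscjp ryfd
Hunk 3: at line 5 remove [sjuup,clht] add [gkgke,zhobn,ielqv] -> 10 lines: zzxz zfcdx whtxv oxiav qjsc gkgke zhobn ielqv tscjp ryfd
Hunk 4: at line 1 remove [whtxv] add [jbsm,fhnuj,sbai] -> 12 lines: zzxz zfcdx jbsm fhnuj sbai oxiav qjsc gkgke zhobn ielqv tscjp ryfd
Hunk 5: at line 1 remove [jbsm,fhnuj,sbai] add [owzs] -> 10 lines: zzxz zfcdx owzs oxiav qjsc gkgke zhobn ielqv tscjp ryfd

Answer: zzxz
zfcdx
owzs
oxiav
qjsc
gkgke
zhobn
ielqv
tscjp
ryfd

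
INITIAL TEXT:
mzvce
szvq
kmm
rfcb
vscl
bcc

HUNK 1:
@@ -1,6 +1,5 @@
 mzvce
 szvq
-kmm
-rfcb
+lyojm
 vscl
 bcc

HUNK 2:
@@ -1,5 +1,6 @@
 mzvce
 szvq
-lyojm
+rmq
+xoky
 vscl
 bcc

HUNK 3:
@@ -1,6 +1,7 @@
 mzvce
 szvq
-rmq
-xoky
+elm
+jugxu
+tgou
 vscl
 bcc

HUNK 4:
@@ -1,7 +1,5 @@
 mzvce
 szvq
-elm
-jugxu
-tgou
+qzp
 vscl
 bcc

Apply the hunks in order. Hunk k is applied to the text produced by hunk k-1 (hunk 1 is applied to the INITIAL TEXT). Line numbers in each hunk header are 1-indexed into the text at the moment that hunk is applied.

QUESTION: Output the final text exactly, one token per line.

Answer: mzvce
szvq
qzp
vscl
bcc

Derivation:
Hunk 1: at line 1 remove [kmm,rfcb] add [lyojm] -> 5 lines: mzvce szvq lyojm vscl bcc
Hunk 2: at line 1 remove [lyojm] add [rmq,xoky] -> 6 lines: mzvce szvq rmq xoky vscl bcc
Hunk 3: at line 1 remove [rmq,xoky] add [elm,jugxu,tgou] -> 7 lines: mzvce szvq elm jugxu tgou vscl bcc
Hunk 4: at line 1 remove [elm,jugxu,tgou] add [qzp] -> 5 lines: mzvce szvq qzp vscl bcc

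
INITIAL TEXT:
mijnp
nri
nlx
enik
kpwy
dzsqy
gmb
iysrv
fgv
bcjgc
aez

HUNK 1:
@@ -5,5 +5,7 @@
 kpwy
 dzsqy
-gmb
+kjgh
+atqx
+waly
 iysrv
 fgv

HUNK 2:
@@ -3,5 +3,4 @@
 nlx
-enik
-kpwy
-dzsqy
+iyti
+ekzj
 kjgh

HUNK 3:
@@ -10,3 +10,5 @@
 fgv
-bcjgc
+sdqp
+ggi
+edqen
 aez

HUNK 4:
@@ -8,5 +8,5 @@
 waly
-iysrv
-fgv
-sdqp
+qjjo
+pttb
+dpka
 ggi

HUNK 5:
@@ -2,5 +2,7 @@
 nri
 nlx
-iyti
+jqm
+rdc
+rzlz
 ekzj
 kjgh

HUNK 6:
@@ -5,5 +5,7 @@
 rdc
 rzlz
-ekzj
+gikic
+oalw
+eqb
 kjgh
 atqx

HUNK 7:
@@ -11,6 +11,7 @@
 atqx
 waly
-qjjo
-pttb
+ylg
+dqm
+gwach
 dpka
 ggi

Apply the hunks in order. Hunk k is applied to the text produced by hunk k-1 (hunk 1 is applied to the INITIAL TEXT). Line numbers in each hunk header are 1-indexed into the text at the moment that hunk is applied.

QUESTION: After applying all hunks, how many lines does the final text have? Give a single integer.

Hunk 1: at line 5 remove [gmb] add [kjgh,atqx,waly] -> 13 lines: mijnp nri nlx enik kpwy dzsqy kjgh atqx waly iysrv fgv bcjgc aez
Hunk 2: at line 3 remove [enik,kpwy,dzsqy] add [iyti,ekzj] -> 12 lines: mijnp nri nlx iyti ekzj kjgh atqx waly iysrv fgv bcjgc aez
Hunk 3: at line 10 remove [bcjgc] add [sdqp,ggi,edqen] -> 14 lines: mijnp nri nlx iyti ekzj kjgh atqx waly iysrv fgv sdqp ggi edqen aez
Hunk 4: at line 8 remove [iysrv,fgv,sdqp] add [qjjo,pttb,dpka] -> 14 lines: mijnp nri nlx iyti ekzj kjgh atqx waly qjjo pttb dpka ggi edqen aez
Hunk 5: at line 2 remove [iyti] add [jqm,rdc,rzlz] -> 16 lines: mijnp nri nlx jqm rdc rzlz ekzj kjgh atqx waly qjjo pttb dpka ggi edqen aez
Hunk 6: at line 5 remove [ekzj] add [gikic,oalw,eqb] -> 18 lines: mijnp nri nlx jqm rdc rzlz gikic oalw eqb kjgh atqx waly qjjo pttb dpka ggi edqen aez
Hunk 7: at line 11 remove [qjjo,pttb] add [ylg,dqm,gwach] -> 19 lines: mijnp nri nlx jqm rdc rzlz gikic oalw eqb kjgh atqx waly ylg dqm gwach dpka ggi edqen aez
Final line count: 19

Answer: 19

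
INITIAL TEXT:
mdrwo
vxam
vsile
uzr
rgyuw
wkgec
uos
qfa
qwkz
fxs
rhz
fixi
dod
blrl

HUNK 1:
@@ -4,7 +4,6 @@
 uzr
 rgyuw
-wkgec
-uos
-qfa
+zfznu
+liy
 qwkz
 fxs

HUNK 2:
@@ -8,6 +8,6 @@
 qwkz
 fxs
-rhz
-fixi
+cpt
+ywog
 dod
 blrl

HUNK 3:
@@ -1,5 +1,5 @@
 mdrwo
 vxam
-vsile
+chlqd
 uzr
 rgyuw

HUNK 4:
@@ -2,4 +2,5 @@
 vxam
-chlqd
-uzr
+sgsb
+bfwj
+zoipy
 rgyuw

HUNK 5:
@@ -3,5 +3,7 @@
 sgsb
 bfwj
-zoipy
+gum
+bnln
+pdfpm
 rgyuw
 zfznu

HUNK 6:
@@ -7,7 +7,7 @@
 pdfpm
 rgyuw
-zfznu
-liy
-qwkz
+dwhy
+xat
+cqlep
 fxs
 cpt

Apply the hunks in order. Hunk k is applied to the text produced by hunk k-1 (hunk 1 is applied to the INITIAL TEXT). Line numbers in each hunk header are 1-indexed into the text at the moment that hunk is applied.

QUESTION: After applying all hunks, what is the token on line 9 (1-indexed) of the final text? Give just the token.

Answer: dwhy

Derivation:
Hunk 1: at line 4 remove [wkgec,uos,qfa] add [zfznu,liy] -> 13 lines: mdrwo vxam vsile uzr rgyuw zfznu liy qwkz fxs rhz fixi dod blrl
Hunk 2: at line 8 remove [rhz,fixi] add [cpt,ywog] -> 13 lines: mdrwo vxam vsile uzr rgyuw zfznu liy qwkz fxs cpt ywog dod blrl
Hunk 3: at line 1 remove [vsile] add [chlqd] -> 13 lines: mdrwo vxam chlqd uzr rgyuw zfznu liy qwkz fxs cpt ywog dod blrl
Hunk 4: at line 2 remove [chlqd,uzr] add [sgsb,bfwj,zoipy] -> 14 lines: mdrwo vxam sgsb bfwj zoipy rgyuw zfznu liy qwkz fxs cpt ywog dod blrl
Hunk 5: at line 3 remove [zoipy] add [gum,bnln,pdfpm] -> 16 lines: mdrwo vxam sgsb bfwj gum bnln pdfpm rgyuw zfznu liy qwkz fxs cpt ywog dod blrl
Hunk 6: at line 7 remove [zfznu,liy,qwkz] add [dwhy,xat,cqlep] -> 16 lines: mdrwo vxam sgsb bfwj gum bnln pdfpm rgyuw dwhy xat cqlep fxs cpt ywog dod blrl
Final line 9: dwhy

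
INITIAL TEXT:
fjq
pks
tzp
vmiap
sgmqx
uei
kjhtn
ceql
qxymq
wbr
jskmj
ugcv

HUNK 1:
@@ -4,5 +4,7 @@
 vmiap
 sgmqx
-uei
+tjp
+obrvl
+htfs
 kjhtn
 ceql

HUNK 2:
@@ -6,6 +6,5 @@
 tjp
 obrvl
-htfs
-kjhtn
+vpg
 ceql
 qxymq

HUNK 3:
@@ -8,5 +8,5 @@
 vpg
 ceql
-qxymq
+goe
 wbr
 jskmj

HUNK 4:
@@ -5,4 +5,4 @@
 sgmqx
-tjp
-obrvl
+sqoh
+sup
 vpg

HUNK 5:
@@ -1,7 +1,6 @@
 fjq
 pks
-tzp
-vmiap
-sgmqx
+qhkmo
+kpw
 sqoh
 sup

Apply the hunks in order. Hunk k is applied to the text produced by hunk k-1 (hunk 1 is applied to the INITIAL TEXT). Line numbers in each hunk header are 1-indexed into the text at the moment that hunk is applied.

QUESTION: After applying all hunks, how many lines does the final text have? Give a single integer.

Hunk 1: at line 4 remove [uei] add [tjp,obrvl,htfs] -> 14 lines: fjq pks tzp vmiap sgmqx tjp obrvl htfs kjhtn ceql qxymq wbr jskmj ugcv
Hunk 2: at line 6 remove [htfs,kjhtn] add [vpg] -> 13 lines: fjq pks tzp vmiap sgmqx tjp obrvl vpg ceql qxymq wbr jskmj ugcv
Hunk 3: at line 8 remove [qxymq] add [goe] -> 13 lines: fjq pks tzp vmiap sgmqx tjp obrvl vpg ceql goe wbr jskmj ugcv
Hunk 4: at line 5 remove [tjp,obrvl] add [sqoh,sup] -> 13 lines: fjq pks tzp vmiap sgmqx sqoh sup vpg ceql goe wbr jskmj ugcv
Hunk 5: at line 1 remove [tzp,vmiap,sgmqx] add [qhkmo,kpw] -> 12 lines: fjq pks qhkmo kpw sqoh sup vpg ceql goe wbr jskmj ugcv
Final line count: 12

Answer: 12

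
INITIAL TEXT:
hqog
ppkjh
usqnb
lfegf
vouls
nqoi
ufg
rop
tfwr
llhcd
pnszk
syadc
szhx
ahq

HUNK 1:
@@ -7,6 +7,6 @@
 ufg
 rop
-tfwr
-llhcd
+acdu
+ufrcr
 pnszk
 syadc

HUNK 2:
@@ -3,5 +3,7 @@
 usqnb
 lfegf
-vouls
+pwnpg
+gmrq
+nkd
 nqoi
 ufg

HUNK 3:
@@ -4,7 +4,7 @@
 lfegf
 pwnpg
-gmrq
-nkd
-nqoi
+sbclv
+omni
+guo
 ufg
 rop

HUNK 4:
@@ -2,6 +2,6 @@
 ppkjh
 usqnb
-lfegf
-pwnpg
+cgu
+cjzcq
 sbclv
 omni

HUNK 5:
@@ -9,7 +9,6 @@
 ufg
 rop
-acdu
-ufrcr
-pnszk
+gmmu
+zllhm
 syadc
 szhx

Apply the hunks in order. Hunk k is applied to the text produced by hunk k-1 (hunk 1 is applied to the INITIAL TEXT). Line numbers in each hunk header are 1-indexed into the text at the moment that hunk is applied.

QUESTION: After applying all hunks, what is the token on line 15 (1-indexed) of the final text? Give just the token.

Hunk 1: at line 7 remove [tfwr,llhcd] add [acdu,ufrcr] -> 14 lines: hqog ppkjh usqnb lfegf vouls nqoi ufg rop acdu ufrcr pnszk syadc szhx ahq
Hunk 2: at line 3 remove [vouls] add [pwnpg,gmrq,nkd] -> 16 lines: hqog ppkjh usqnb lfegf pwnpg gmrq nkd nqoi ufg rop acdu ufrcr pnszk syadc szhx ahq
Hunk 3: at line 4 remove [gmrq,nkd,nqoi] add [sbclv,omni,guo] -> 16 lines: hqog ppkjh usqnb lfegf pwnpg sbclv omni guo ufg rop acdu ufrcr pnszk syadc szhx ahq
Hunk 4: at line 2 remove [lfegf,pwnpg] add [cgu,cjzcq] -> 16 lines: hqog ppkjh usqnb cgu cjzcq sbclv omni guo ufg rop acdu ufrcr pnszk syadc szhx ahq
Hunk 5: at line 9 remove [acdu,ufrcr,pnszk] add [gmmu,zllhm] -> 15 lines: hqog ppkjh usqnb cgu cjzcq sbclv omni guo ufg rop gmmu zllhm syadc szhx ahq
Final line 15: ahq

Answer: ahq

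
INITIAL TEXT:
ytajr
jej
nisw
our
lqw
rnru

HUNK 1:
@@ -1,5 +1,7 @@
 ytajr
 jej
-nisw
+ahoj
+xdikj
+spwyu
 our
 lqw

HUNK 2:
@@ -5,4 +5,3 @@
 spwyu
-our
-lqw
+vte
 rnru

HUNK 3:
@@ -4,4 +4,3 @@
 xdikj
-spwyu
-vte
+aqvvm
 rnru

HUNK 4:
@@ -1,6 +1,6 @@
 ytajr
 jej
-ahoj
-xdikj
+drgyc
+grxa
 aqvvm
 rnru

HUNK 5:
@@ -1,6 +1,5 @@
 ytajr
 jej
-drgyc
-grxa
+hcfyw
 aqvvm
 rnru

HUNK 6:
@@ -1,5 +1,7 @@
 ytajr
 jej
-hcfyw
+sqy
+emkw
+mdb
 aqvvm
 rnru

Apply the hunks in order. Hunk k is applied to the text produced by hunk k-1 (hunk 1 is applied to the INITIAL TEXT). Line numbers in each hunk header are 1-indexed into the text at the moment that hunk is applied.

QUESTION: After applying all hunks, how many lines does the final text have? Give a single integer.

Hunk 1: at line 1 remove [nisw] add [ahoj,xdikj,spwyu] -> 8 lines: ytajr jej ahoj xdikj spwyu our lqw rnru
Hunk 2: at line 5 remove [our,lqw] add [vte] -> 7 lines: ytajr jej ahoj xdikj spwyu vte rnru
Hunk 3: at line 4 remove [spwyu,vte] add [aqvvm] -> 6 lines: ytajr jej ahoj xdikj aqvvm rnru
Hunk 4: at line 1 remove [ahoj,xdikj] add [drgyc,grxa] -> 6 lines: ytajr jej drgyc grxa aqvvm rnru
Hunk 5: at line 1 remove [drgyc,grxa] add [hcfyw] -> 5 lines: ytajr jej hcfyw aqvvm rnru
Hunk 6: at line 1 remove [hcfyw] add [sqy,emkw,mdb] -> 7 lines: ytajr jej sqy emkw mdb aqvvm rnru
Final line count: 7

Answer: 7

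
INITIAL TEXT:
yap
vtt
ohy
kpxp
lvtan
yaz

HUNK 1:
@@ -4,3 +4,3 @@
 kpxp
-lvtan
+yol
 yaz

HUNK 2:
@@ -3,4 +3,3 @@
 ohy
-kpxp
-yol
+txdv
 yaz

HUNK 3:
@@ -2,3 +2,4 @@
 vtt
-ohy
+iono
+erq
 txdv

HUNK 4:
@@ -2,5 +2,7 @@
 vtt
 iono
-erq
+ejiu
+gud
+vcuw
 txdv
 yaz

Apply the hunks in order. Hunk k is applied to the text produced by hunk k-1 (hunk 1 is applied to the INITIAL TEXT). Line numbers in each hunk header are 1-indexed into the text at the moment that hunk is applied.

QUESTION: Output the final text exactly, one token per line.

Answer: yap
vtt
iono
ejiu
gud
vcuw
txdv
yaz

Derivation:
Hunk 1: at line 4 remove [lvtan] add [yol] -> 6 lines: yap vtt ohy kpxp yol yaz
Hunk 2: at line 3 remove [kpxp,yol] add [txdv] -> 5 lines: yap vtt ohy txdv yaz
Hunk 3: at line 2 remove [ohy] add [iono,erq] -> 6 lines: yap vtt iono erq txdv yaz
Hunk 4: at line 2 remove [erq] add [ejiu,gud,vcuw] -> 8 lines: yap vtt iono ejiu gud vcuw txdv yaz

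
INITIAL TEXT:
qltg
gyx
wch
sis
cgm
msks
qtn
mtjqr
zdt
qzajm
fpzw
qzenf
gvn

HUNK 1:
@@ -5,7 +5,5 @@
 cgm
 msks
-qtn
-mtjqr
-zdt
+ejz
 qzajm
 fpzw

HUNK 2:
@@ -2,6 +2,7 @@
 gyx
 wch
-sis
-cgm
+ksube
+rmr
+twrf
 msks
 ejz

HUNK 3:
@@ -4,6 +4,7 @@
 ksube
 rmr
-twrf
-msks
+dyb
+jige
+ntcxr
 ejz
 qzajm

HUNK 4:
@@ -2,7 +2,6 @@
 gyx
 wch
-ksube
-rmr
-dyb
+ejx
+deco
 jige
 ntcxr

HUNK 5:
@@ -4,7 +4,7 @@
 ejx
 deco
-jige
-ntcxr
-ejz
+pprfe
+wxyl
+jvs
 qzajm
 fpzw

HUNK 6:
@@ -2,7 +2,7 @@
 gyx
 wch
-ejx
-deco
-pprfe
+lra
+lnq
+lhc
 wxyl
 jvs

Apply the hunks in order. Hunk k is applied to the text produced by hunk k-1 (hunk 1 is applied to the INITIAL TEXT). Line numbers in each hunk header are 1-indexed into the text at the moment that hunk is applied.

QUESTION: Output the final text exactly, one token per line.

Answer: qltg
gyx
wch
lra
lnq
lhc
wxyl
jvs
qzajm
fpzw
qzenf
gvn

Derivation:
Hunk 1: at line 5 remove [qtn,mtjqr,zdt] add [ejz] -> 11 lines: qltg gyx wch sis cgm msks ejz qzajm fpzw qzenf gvn
Hunk 2: at line 2 remove [sis,cgm] add [ksube,rmr,twrf] -> 12 lines: qltg gyx wch ksube rmr twrf msks ejz qzajm fpzw qzenf gvn
Hunk 3: at line 4 remove [twrf,msks] add [dyb,jige,ntcxr] -> 13 lines: qltg gyx wch ksube rmr dyb jige ntcxr ejz qzajm fpzw qzenf gvn
Hunk 4: at line 2 remove [ksube,rmr,dyb] add [ejx,deco] -> 12 lines: qltg gyx wch ejx deco jige ntcxr ejz qzajm fpzw qzenf gvn
Hunk 5: at line 4 remove [jige,ntcxr,ejz] add [pprfe,wxyl,jvs] -> 12 lines: qltg gyx wch ejx deco pprfe wxyl jvs qzajm fpzw qzenf gvn
Hunk 6: at line 2 remove [ejx,deco,pprfe] add [lra,lnq,lhc] -> 12 lines: qltg gyx wch lra lnq lhc wxyl jvs qzajm fpzw qzenf gvn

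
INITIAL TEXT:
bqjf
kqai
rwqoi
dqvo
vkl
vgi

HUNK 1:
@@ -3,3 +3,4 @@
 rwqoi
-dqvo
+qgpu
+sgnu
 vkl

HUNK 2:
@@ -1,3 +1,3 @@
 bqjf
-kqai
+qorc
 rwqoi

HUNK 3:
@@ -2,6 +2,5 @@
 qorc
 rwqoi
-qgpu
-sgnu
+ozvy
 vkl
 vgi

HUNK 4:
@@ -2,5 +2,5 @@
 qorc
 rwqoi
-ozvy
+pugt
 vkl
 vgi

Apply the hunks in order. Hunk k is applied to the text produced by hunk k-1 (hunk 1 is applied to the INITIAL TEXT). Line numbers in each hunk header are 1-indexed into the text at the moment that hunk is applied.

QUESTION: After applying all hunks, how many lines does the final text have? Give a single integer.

Hunk 1: at line 3 remove [dqvo] add [qgpu,sgnu] -> 7 lines: bqjf kqai rwqoi qgpu sgnu vkl vgi
Hunk 2: at line 1 remove [kqai] add [qorc] -> 7 lines: bqjf qorc rwqoi qgpu sgnu vkl vgi
Hunk 3: at line 2 remove [qgpu,sgnu] add [ozvy] -> 6 lines: bqjf qorc rwqoi ozvy vkl vgi
Hunk 4: at line 2 remove [ozvy] add [pugt] -> 6 lines: bqjf qorc rwqoi pugt vkl vgi
Final line count: 6

Answer: 6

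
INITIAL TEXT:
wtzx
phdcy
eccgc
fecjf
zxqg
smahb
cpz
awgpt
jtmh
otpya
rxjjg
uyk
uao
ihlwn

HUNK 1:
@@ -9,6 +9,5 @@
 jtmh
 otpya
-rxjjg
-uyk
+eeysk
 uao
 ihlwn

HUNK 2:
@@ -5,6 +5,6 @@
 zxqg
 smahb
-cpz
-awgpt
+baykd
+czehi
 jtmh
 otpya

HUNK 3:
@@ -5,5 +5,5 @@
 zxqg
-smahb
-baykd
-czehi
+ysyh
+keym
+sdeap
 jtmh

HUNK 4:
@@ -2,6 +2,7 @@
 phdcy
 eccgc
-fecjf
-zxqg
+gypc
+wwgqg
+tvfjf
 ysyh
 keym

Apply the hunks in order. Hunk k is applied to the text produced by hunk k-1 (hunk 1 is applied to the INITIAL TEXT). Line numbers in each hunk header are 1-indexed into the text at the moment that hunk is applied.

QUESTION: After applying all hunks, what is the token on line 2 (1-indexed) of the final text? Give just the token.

Hunk 1: at line 9 remove [rxjjg,uyk] add [eeysk] -> 13 lines: wtzx phdcy eccgc fecjf zxqg smahb cpz awgpt jtmh otpya eeysk uao ihlwn
Hunk 2: at line 5 remove [cpz,awgpt] add [baykd,czehi] -> 13 lines: wtzx phdcy eccgc fecjf zxqg smahb baykd czehi jtmh otpya eeysk uao ihlwn
Hunk 3: at line 5 remove [smahb,baykd,czehi] add [ysyh,keym,sdeap] -> 13 lines: wtzx phdcy eccgc fecjf zxqg ysyh keym sdeap jtmh otpya eeysk uao ihlwn
Hunk 4: at line 2 remove [fecjf,zxqg] add [gypc,wwgqg,tvfjf] -> 14 lines: wtzx phdcy eccgc gypc wwgqg tvfjf ysyh keym sdeap jtmh otpya eeysk uao ihlwn
Final line 2: phdcy

Answer: phdcy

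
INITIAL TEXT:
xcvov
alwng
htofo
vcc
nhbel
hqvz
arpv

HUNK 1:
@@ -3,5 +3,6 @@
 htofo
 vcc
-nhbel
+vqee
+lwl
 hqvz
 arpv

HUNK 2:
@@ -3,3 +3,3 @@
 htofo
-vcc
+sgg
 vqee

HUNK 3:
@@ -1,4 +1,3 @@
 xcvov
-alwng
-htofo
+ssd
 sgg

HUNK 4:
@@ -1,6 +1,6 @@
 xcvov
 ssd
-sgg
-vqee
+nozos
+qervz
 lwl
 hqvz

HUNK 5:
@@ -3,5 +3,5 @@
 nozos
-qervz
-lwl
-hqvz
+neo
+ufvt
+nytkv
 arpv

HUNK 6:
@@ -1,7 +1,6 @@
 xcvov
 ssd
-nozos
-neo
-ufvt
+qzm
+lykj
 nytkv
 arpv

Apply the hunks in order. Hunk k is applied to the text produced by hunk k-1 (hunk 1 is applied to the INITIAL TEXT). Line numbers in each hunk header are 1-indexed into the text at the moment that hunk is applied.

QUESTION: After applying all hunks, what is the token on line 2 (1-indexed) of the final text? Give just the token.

Answer: ssd

Derivation:
Hunk 1: at line 3 remove [nhbel] add [vqee,lwl] -> 8 lines: xcvov alwng htofo vcc vqee lwl hqvz arpv
Hunk 2: at line 3 remove [vcc] add [sgg] -> 8 lines: xcvov alwng htofo sgg vqee lwl hqvz arpv
Hunk 3: at line 1 remove [alwng,htofo] add [ssd] -> 7 lines: xcvov ssd sgg vqee lwl hqvz arpv
Hunk 4: at line 1 remove [sgg,vqee] add [nozos,qervz] -> 7 lines: xcvov ssd nozos qervz lwl hqvz arpv
Hunk 5: at line 3 remove [qervz,lwl,hqvz] add [neo,ufvt,nytkv] -> 7 lines: xcvov ssd nozos neo ufvt nytkv arpv
Hunk 6: at line 1 remove [nozos,neo,ufvt] add [qzm,lykj] -> 6 lines: xcvov ssd qzm lykj nytkv arpv
Final line 2: ssd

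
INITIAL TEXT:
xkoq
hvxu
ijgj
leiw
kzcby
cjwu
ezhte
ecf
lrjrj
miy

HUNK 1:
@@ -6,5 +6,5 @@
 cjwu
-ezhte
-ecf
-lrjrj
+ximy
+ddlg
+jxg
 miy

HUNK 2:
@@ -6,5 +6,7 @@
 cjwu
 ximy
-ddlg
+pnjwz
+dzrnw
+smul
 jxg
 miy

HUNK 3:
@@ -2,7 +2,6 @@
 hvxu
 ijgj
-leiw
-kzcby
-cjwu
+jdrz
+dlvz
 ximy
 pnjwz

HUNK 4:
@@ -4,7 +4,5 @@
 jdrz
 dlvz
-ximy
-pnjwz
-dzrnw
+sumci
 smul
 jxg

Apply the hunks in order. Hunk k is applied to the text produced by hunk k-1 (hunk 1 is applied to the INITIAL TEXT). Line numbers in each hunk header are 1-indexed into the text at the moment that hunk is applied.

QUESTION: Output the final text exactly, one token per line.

Answer: xkoq
hvxu
ijgj
jdrz
dlvz
sumci
smul
jxg
miy

Derivation:
Hunk 1: at line 6 remove [ezhte,ecf,lrjrj] add [ximy,ddlg,jxg] -> 10 lines: xkoq hvxu ijgj leiw kzcby cjwu ximy ddlg jxg miy
Hunk 2: at line 6 remove [ddlg] add [pnjwz,dzrnw,smul] -> 12 lines: xkoq hvxu ijgj leiw kzcby cjwu ximy pnjwz dzrnw smul jxg miy
Hunk 3: at line 2 remove [leiw,kzcby,cjwu] add [jdrz,dlvz] -> 11 lines: xkoq hvxu ijgj jdrz dlvz ximy pnjwz dzrnw smul jxg miy
Hunk 4: at line 4 remove [ximy,pnjwz,dzrnw] add [sumci] -> 9 lines: xkoq hvxu ijgj jdrz dlvz sumci smul jxg miy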